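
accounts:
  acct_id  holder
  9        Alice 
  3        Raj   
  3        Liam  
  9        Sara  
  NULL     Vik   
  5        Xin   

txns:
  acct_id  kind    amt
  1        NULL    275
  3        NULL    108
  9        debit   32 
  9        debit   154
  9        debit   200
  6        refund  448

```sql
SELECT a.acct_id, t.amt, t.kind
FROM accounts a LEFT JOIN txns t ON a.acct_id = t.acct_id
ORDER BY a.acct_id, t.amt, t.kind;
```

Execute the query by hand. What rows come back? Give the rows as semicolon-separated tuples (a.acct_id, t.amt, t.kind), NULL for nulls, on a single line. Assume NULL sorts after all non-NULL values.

(3, 108, NULL); (3, 108, NULL); (5, NULL, NULL); (9, 32, debit); (9, 32, debit); (9, 154, debit); (9, 154, debit); (9, 200, debit); (9, 200, debit); (NULL, NULL, NULL)

LEFT JOIN keeps every row from `accounts`; unmatched rows get NULL for `txns`'s columns.
Matching on a.acct_id = t.acct_id. A NULL in a compared column never satisfies the condition.
Matched pairs: 8; unmatched a rows kept: 2.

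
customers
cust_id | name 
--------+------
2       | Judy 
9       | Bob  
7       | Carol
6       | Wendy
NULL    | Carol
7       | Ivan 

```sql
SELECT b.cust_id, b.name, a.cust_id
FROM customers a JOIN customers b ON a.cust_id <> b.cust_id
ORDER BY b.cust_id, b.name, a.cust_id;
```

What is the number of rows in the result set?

18

INNER JOIN keeps only pairs where the ON condition holds.
Matching on a.cust_id <> b.cust_id. A NULL in a compared column never satisfies the condition.
- a row (cust_id=2): matches 4 b row(s) → 4 output row(s).
- a row (cust_id=9): matches 4 b row(s) → 4 output row(s).
- a row (cust_id=7): matches 3 b row(s) → 3 output row(s).
- a row (cust_id=6): matches 4 b row(s) → 4 output row(s).
- a row (cust_id=NULL): no match → dropped.
- a row (cust_id=7): matches 3 b row(s) → 3 output row(s).
Total: 18 rows.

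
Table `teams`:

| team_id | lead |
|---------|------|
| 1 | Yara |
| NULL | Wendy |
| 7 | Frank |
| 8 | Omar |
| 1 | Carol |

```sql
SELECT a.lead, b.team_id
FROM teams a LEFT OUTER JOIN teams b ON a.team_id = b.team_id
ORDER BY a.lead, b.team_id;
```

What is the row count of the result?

LEFT JOIN keeps every row from `teams a`; unmatched rows get NULL for `teams b`'s columns.
Matching on a.team_id = b.team_id. A NULL in a compared column never satisfies the condition.
- a (team_id=1) pairs with 2 row(s) of b.
- a (team_id=NULL) has no partner → padded with NULL.
- a (team_id=7) pairs with 1 row(s) of b.
- a (team_id=8) pairs with 1 row(s) of b.
- a (team_id=1) pairs with 2 row(s) of b.
Total: 6 matched + 1 padded = 7 rows.

7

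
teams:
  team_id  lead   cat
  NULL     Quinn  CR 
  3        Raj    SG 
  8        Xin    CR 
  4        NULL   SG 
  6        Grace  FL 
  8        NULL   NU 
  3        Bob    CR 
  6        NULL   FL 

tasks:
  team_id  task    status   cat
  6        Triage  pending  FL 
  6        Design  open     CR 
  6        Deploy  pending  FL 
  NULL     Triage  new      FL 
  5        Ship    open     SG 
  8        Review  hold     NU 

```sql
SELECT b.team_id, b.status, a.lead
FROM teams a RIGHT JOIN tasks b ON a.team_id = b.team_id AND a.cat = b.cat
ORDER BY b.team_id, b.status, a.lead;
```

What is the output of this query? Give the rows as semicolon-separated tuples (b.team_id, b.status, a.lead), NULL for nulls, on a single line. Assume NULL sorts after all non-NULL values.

(5, open, NULL); (6, open, NULL); (6, pending, Grace); (6, pending, Grace); (6, pending, NULL); (6, pending, NULL); (8, hold, NULL); (NULL, new, NULL)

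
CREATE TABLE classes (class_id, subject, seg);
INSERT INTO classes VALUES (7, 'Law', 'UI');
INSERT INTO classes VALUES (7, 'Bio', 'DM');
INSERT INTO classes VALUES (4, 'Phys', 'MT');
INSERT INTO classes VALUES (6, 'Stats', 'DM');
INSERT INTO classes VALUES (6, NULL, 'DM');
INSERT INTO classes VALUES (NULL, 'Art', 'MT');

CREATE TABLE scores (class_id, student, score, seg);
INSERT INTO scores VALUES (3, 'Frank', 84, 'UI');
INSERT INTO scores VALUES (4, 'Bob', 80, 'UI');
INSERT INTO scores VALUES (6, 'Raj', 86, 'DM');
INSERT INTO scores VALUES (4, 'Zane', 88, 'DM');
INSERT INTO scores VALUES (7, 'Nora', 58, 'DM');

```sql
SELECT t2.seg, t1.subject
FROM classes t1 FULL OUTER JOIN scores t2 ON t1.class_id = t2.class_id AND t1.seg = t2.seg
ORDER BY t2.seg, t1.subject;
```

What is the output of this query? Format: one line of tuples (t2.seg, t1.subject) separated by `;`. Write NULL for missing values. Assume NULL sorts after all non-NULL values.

(DM, Bio); (DM, Stats); (DM, NULL); (DM, NULL); (UI, NULL); (UI, NULL); (NULL, Art); (NULL, Law); (NULL, Phys)

FULL OUTER JOIN keeps every row from both sides; unmatched rows get NULL for the other side's columns.
Matching on t1.class_id = t2.class_id AND t1.seg = t2.seg. A NULL in a compared column never satisfies the condition.
- t1 (class_id=7, seg=UI) has no partner → padded with NULL.
- t1 (class_id=7, seg=DM) pairs with 1 row(s) of t2.
- t1 (class_id=4, seg=MT) has no partner → padded with NULL.
- t1 (class_id=6, seg=DM) pairs with 1 row(s) of t2.
- t1 (class_id=6, seg=DM) pairs with 1 row(s) of t2.
- t1 (class_id=NULL, seg=MT) has no partner → padded with NULL.
- 3 row(s) from t2 found no t1 partner → padded with NULL.
After projecting and ordering:
t2.seg | t1.subject
DM | Bio
DM | Stats
DM | NULL
DM | NULL
UI | NULL
UI | NULL
NULL | Art
NULL | Law
NULL | Phys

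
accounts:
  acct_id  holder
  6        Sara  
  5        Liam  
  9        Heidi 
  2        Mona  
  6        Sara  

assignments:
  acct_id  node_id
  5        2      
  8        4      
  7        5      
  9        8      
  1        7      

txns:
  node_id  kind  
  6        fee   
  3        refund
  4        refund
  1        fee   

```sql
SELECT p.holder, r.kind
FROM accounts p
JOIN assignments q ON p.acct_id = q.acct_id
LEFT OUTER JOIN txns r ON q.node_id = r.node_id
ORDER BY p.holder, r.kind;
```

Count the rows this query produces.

2

Evaluate left to right. First `accounts p INNER JOIN assignments q` on acct_id: 2 row(s).
Then LEFT JOIN `txns r` on node_id: each of those 2 rows is kept; rows whose q.node_id has no match in r get NULL for r's columns.
Result: 2 row(s).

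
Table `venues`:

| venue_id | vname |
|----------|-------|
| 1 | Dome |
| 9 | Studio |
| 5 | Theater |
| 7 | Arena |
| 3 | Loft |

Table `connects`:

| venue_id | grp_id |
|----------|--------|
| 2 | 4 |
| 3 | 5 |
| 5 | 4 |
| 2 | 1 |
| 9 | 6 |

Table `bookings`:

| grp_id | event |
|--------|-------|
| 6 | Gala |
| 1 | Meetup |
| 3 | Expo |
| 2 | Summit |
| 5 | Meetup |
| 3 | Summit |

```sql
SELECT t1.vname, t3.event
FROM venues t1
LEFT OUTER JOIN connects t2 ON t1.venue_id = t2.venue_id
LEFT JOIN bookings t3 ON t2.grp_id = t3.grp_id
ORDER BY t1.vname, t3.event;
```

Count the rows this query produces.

5

Joins associate left-to-right: venues LEFT JOIN connects on venue_id gives 5 intermediate row(s).
Then LEFT JOIN `bookings t3` on grp_id: each of those 5 rows is kept; rows whose t2.grp_id has no match in t3 get NULL for t3's columns.
Result: 5 row(s).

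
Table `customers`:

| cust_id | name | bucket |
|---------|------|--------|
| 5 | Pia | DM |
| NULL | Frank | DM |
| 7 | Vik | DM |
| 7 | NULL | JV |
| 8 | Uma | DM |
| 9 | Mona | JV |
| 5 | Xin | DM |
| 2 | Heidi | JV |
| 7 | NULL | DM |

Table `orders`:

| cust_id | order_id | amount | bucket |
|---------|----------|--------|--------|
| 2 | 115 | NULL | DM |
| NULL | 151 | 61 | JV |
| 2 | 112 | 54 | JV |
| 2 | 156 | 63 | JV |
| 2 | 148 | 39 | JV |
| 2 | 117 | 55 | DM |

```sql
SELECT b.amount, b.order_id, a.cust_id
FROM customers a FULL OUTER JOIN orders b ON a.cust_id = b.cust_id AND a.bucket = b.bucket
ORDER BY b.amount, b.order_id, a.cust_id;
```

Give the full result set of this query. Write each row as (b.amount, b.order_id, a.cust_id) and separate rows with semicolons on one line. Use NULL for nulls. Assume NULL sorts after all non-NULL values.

(39, 148, 2); (54, 112, 2); (55, 117, NULL); (61, 151, NULL); (63, 156, 2); (NULL, 115, NULL); (NULL, NULL, 5); (NULL, NULL, 5); (NULL, NULL, 7); (NULL, NULL, 7); (NULL, NULL, 7); (NULL, NULL, 8); (NULL, NULL, 9); (NULL, NULL, NULL)

FULL OUTER JOIN keeps every row from both sides; unmatched rows get NULL for the other side's columns.
Matching on a.cust_id = b.cust_id AND a.bucket = b.bucket. A NULL in a compared column never satisfies the condition.
- a row (cust_id=5, bucket=DM): no match → kept, b columns NULL.
- a row (cust_id=NULL, bucket=DM): no match → kept, b columns NULL.
- a row (cust_id=7, bucket=DM): no match → kept, b columns NULL.
- a row (cust_id=7, bucket=JV): no match → kept, b columns NULL.
- a row (cust_id=8, bucket=DM): no match → kept, b columns NULL.
- a row (cust_id=9, bucket=JV): no match → kept, b columns NULL.
- a row (cust_id=5, bucket=DM): no match → kept, b columns NULL.
- a row (cust_id=2, bucket=JV): matches 3 b row(s) → 3 output row(s).
- a row (cust_id=7, bucket=DM): no match → kept, b columns NULL.
- 3 b row(s) had no a match → kept, a columns NULL.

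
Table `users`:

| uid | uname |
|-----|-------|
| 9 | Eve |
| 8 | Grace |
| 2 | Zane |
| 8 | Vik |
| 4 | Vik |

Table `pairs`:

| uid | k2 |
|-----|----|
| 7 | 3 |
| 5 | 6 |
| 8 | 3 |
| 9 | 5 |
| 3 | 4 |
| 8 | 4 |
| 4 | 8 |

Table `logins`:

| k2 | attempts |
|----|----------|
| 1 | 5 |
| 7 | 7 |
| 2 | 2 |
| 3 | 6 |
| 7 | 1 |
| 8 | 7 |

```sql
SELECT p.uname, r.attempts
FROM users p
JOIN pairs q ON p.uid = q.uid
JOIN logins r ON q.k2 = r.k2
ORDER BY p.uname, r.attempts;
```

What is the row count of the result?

Step 1 — p INNER JOIN q on uid → 6 row(s).
Then INNER JOIN `logins r` on k2: keep only rows whose q.k2 appears in r.
Result: 3 row(s).

3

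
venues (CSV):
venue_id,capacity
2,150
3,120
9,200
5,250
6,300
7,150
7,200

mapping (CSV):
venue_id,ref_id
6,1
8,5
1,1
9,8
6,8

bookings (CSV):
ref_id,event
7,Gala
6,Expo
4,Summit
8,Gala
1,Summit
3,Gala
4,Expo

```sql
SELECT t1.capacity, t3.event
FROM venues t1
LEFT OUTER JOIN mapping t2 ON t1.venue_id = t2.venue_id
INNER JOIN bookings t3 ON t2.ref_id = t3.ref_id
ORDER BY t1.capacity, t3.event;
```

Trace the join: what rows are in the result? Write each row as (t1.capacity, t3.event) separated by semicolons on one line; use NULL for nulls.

(200, Gala); (300, Gala); (300, Summit)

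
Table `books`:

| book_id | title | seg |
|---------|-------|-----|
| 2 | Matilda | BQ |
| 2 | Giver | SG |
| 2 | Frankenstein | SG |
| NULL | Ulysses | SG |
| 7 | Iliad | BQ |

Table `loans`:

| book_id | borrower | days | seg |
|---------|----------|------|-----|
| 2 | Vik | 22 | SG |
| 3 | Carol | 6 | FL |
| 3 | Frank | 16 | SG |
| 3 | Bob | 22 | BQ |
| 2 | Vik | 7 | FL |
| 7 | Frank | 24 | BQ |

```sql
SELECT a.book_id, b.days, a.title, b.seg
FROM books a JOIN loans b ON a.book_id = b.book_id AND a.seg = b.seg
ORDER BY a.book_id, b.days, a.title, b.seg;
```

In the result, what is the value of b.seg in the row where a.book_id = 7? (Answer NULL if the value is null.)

INNER JOIN keeps only pairs where the ON condition holds.
Matching on a.book_id = b.book_id AND a.seg = b.seg. A NULL in a compared column never satisfies the condition.
Matched pairs: 3.

BQ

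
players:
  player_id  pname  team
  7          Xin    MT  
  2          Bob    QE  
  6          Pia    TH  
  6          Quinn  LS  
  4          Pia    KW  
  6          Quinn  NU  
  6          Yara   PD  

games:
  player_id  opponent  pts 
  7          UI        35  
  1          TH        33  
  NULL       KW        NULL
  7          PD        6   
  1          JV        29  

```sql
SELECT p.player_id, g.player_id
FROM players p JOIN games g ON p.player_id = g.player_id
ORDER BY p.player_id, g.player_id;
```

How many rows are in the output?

INNER JOIN keeps only pairs where the ON condition holds.
Matching on p.player_id = g.player_id. A NULL in a compared column never satisfies the condition.
- p[0] player_id=7 → 2 match(es) in g → 2 row(s).
- p[1] player_id=2 → no match; dropped.
- p[2] player_id=6 → no match; dropped.
- p[3] player_id=6 → no match; dropped.
- p[4] player_id=4 → no match; dropped.
- p[5] player_id=6 → no match; dropped.
- p[6] player_id=6 → no match; dropped.
Total: 2 rows.

2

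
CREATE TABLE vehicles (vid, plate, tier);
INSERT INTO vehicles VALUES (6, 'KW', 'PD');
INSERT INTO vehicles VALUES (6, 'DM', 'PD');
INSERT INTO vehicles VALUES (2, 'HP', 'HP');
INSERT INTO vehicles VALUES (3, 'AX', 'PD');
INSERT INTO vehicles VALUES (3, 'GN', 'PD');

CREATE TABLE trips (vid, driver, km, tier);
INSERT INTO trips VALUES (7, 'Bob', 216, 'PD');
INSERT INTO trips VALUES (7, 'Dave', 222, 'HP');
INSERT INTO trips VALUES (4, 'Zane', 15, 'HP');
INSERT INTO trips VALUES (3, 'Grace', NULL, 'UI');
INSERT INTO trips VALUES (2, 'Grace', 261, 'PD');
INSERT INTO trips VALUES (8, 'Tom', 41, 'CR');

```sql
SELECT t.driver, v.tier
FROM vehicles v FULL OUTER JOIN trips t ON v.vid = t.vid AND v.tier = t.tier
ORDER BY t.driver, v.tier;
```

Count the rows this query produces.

FULL OUTER JOIN keeps every row from both sides; unmatched rows get NULL for the other side's columns.
Matching on v.vid = t.vid AND v.tier = t.tier.
- v (vid=6, tier=PD) has no partner → padded with NULL.
- v (vid=6, tier=PD) has no partner → padded with NULL.
- v (vid=2, tier=HP) has no partner → padded with NULL.
- v (vid=3, tier=PD) has no partner → padded with NULL.
- v (vid=3, tier=PD) has no partner → padded with NULL.
- 6 t row(s) had no v match → kept, v columns NULL.
Total: 0 matched + 11 padded = 11 rows.

11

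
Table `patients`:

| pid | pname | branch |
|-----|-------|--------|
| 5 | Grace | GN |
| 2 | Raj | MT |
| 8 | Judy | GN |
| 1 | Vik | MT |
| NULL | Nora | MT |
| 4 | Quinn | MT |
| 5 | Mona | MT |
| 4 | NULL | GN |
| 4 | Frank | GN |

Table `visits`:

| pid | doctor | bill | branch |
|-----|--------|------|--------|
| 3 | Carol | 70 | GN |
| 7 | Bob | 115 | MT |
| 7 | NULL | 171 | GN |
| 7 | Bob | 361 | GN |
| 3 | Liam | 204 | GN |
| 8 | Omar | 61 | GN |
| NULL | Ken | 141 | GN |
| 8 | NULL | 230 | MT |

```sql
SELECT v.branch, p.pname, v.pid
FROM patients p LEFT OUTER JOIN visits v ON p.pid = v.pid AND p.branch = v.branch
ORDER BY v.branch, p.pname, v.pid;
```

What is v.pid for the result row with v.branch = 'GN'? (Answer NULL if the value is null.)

LEFT JOIN keeps every row from `patients`; unmatched rows get NULL for `visits`'s columns.
Matching on p.pid = v.pid AND p.branch = v.branch. A NULL in a compared column never satisfies the condition.
Matched pairs: 1; unmatched p rows kept: 8.

8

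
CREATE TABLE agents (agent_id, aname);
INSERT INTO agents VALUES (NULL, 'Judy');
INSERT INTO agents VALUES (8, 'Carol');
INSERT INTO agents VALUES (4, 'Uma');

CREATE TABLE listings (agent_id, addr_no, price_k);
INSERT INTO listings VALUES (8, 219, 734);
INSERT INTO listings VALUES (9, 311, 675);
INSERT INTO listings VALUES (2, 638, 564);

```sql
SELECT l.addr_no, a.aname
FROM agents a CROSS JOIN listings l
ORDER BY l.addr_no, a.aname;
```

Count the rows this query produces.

9

CROSS JOIN pairs every row of `agents` with every row of `listings`: 3 × 3 = 9 rows.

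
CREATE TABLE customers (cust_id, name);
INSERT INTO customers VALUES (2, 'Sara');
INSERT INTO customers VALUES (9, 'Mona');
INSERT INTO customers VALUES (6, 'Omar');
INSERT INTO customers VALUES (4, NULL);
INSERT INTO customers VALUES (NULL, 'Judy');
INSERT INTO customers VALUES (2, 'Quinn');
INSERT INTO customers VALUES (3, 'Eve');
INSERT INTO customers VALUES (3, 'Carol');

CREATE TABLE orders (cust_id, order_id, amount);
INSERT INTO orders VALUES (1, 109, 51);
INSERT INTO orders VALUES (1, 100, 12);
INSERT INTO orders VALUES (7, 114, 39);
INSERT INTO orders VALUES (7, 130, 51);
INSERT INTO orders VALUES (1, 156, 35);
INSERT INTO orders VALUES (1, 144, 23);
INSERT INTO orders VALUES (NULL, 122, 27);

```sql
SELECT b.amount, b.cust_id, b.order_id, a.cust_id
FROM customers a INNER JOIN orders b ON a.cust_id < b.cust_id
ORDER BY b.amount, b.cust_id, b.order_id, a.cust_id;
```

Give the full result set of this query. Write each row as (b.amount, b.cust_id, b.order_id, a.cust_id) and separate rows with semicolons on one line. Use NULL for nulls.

(39, 7, 114, 2); (39, 7, 114, 2); (39, 7, 114, 3); (39, 7, 114, 3); (39, 7, 114, 4); (39, 7, 114, 6); (51, 7, 130, 2); (51, 7, 130, 2); (51, 7, 130, 3); (51, 7, 130, 3); (51, 7, 130, 4); (51, 7, 130, 6)

INNER JOIN keeps only pairs where the ON condition holds.
Matching on a.cust_id < b.cust_id. A NULL in a compared column never satisfies the condition.
Matched pairs: 12.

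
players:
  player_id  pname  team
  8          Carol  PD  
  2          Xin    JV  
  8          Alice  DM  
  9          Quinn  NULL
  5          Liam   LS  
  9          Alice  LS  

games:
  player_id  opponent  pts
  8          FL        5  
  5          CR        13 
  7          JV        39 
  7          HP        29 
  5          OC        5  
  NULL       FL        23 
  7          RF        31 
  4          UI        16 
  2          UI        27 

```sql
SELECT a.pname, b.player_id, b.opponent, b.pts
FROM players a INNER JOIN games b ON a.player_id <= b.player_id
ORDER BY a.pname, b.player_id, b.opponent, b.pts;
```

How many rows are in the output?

16

INNER JOIN keeps only pairs where the ON condition holds.
Matching on a.player_id <= b.player_id. A NULL in a compared column never satisfies the condition.
- player_id=8: 1 matching b row(s), so 1 row(s) emitted.
- player_id=2: 8 matching b row(s), so 8 row(s) emitted.
- player_id=8: 1 matching b row(s), so 1 row(s) emitted.
- player_id=9: no matching b row, dropped.
- player_id=5: 6 matching b row(s), so 6 row(s) emitted.
- player_id=9: no matching b row, dropped.
Total: 16 rows.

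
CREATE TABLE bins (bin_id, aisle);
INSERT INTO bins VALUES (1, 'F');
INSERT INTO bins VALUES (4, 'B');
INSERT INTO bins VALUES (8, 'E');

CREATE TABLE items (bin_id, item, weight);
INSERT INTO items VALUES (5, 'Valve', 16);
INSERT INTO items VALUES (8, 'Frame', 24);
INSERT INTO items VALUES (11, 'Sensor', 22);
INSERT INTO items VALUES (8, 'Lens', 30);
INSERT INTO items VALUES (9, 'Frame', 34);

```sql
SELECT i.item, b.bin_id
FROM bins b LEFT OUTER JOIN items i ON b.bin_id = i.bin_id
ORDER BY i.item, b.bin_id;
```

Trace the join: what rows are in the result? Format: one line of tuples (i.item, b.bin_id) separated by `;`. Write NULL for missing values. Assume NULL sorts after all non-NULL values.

(Frame, 8); (Lens, 8); (NULL, 1); (NULL, 4)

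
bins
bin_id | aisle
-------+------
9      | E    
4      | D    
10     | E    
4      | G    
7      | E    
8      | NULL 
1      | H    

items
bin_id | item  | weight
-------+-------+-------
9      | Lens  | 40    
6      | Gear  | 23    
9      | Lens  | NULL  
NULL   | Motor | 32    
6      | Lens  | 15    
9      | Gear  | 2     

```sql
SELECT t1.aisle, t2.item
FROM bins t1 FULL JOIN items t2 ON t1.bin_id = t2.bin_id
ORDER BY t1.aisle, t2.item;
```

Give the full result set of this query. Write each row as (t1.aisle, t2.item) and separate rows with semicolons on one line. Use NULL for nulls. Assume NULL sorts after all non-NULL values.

FULL OUTER JOIN keeps every row from both sides; unmatched rows get NULL for the other side's columns.
Matching on t1.bin_id = t2.bin_id. A NULL in a compared column never satisfies the condition.
Matched pairs: 3; unmatched t1 rows kept: 6; unmatched t2 rows kept: 3.

(D, NULL); (E, Gear); (E, Lens); (E, Lens); (E, NULL); (E, NULL); (G, NULL); (H, NULL); (NULL, Gear); (NULL, Lens); (NULL, Motor); (NULL, NULL)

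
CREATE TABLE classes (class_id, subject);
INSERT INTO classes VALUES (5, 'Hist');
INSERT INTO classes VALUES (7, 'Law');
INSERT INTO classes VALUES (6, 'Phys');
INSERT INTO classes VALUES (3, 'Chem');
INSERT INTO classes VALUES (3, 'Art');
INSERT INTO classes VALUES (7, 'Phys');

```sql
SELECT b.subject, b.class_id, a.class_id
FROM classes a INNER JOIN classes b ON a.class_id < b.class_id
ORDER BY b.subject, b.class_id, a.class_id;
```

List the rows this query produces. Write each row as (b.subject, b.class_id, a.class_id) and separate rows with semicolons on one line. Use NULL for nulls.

INNER JOIN keeps only pairs where the ON condition holds.
Matching on a.class_id < b.class_id.
- a row (class_id=5): matches 3 b row(s) → 3 output row(s).
- a row (class_id=7): no match → dropped.
- a row (class_id=6): matches 2 b row(s) → 2 output row(s).
- a row (class_id=3): matches 4 b row(s) → 4 output row(s).
- a row (class_id=3): matches 4 b row(s) → 4 output row(s).
- a row (class_id=7): no match → dropped.

(Hist, 5, 3); (Hist, 5, 3); (Law, 7, 3); (Law, 7, 3); (Law, 7, 5); (Law, 7, 6); (Phys, 6, 3); (Phys, 6, 3); (Phys, 6, 5); (Phys, 7, 3); (Phys, 7, 3); (Phys, 7, 5); (Phys, 7, 6)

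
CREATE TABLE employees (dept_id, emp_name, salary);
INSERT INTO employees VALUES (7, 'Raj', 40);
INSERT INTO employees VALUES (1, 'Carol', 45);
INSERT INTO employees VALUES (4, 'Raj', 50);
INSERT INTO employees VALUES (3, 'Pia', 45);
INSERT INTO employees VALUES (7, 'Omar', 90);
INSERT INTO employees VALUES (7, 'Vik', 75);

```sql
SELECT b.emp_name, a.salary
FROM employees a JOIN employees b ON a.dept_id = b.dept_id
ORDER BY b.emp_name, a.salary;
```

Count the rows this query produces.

INNER JOIN keeps only pairs where the ON condition holds.
Matching on a.dept_id = b.dept_id.
- a row (dept_id=7): matches 3 b row(s) → 3 output row(s).
- a row (dept_id=1): matches 1 b row(s) → 1 output row(s).
- a row (dept_id=4): matches 1 b row(s) → 1 output row(s).
- a row (dept_id=3): matches 1 b row(s) → 1 output row(s).
- a row (dept_id=7): matches 3 b row(s) → 3 output row(s).
- a row (dept_id=7): matches 3 b row(s) → 3 output row(s).
Total: 12 rows.

12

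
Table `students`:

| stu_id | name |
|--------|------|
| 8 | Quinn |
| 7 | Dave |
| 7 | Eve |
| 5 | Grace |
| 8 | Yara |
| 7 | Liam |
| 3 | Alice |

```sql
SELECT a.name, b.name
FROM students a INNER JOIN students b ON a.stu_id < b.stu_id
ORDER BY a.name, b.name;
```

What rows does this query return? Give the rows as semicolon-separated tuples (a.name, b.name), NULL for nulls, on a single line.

(Alice, Dave); (Alice, Eve); (Alice, Grace); (Alice, Liam); (Alice, Quinn); (Alice, Yara); (Dave, Quinn); (Dave, Yara); (Eve, Quinn); (Eve, Yara); (Grace, Dave); (Grace, Eve); (Grace, Liam); (Grace, Quinn); (Grace, Yara); (Liam, Quinn); (Liam, Yara)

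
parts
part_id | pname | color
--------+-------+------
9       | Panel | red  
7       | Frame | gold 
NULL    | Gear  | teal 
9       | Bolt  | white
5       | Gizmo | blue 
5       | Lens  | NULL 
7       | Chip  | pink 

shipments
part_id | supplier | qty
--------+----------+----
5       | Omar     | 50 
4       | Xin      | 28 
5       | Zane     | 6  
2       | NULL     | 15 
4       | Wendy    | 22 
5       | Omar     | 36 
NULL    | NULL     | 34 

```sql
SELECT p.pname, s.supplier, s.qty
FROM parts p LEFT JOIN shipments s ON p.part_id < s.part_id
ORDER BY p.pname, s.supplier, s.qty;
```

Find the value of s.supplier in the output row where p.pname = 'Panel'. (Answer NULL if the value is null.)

NULL

LEFT JOIN keeps every row from `parts`; unmatched rows get NULL for `shipments`'s columns.
Matching on p.part_id < s.part_id. A NULL in a compared column never satisfies the condition.
- p[0] part_id=9 → no match; kept with NULLs on the s side.
- p[1] part_id=7 → no match; kept with NULLs on the s side.
- p[2] part_id=NULL → no match; kept with NULLs on the s side.
- p[3] part_id=9 → no match; kept with NULLs on the s side.
- p[4] part_id=5 → no match; kept with NULLs on the s side.
- p[5] part_id=5 → no match; kept with NULLs on the s side.
- p[6] part_id=7 → no match; kept with NULLs on the s side.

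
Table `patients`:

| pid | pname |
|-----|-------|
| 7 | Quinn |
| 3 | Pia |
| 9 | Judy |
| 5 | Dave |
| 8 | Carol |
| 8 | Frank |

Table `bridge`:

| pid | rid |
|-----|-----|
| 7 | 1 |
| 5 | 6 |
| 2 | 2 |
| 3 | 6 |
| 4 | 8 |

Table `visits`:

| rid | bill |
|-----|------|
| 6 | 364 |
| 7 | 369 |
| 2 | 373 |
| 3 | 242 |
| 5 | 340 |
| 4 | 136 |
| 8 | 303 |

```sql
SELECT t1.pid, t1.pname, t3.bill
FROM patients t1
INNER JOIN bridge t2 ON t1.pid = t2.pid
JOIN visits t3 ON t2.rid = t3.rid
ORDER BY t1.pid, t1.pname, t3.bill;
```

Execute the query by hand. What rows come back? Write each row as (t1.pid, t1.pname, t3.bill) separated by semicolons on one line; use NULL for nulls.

(3, Pia, 364); (5, Dave, 364)

Evaluate left to right. First `patients t1 INNER JOIN bridge t2` on pid: 3 row(s).
Then INNER JOIN `visits t3` on rid: keep only rows whose t2.rid appears in t3.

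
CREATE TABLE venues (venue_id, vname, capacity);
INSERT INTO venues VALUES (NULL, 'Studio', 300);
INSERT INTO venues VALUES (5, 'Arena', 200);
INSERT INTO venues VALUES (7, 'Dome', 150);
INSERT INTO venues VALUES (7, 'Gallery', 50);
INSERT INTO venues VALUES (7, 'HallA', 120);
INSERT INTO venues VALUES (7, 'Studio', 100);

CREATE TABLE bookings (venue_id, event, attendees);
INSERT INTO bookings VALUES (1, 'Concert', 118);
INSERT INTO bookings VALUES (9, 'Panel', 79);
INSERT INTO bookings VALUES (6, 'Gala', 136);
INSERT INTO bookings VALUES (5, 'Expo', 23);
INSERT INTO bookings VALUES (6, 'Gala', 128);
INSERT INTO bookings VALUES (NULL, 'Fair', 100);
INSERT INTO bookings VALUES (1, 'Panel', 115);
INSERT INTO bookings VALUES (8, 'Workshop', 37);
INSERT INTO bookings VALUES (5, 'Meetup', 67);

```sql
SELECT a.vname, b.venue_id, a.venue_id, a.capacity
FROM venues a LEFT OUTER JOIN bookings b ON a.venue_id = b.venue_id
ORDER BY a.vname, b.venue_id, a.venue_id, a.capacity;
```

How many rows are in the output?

7

LEFT JOIN keeps every row from `venues`; unmatched rows get NULL for `bookings`'s columns.
Matching on a.venue_id = b.venue_id. A NULL in a compared column never satisfies the condition.
- a row (venue_id=NULL): no match → kept, b columns NULL.
- a row (venue_id=5): matches 2 b row(s) → 2 output row(s).
- a row (venue_id=7): no match → kept, b columns NULL.
- a row (venue_id=7): no match → kept, b columns NULL.
- a row (venue_id=7): no match → kept, b columns NULL.
- a row (venue_id=7): no match → kept, b columns NULL.
Total: 2 matched + 5 padded = 7 rows.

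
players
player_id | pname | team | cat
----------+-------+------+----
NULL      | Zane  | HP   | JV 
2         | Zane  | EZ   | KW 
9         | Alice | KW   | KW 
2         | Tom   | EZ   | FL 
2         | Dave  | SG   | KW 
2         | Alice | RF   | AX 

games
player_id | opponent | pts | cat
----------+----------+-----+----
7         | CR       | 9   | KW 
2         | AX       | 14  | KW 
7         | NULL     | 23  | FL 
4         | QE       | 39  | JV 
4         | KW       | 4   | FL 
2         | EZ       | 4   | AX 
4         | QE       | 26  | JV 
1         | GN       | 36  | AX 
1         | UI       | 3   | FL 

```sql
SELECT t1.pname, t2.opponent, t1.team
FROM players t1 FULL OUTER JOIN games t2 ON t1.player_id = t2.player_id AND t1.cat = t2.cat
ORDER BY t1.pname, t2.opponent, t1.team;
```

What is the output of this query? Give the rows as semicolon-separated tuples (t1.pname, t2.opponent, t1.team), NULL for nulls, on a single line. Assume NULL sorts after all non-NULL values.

(Alice, EZ, RF); (Alice, NULL, KW); (Dave, AX, SG); (Tom, NULL, EZ); (Zane, AX, EZ); (Zane, NULL, HP); (NULL, CR, NULL); (NULL, GN, NULL); (NULL, KW, NULL); (NULL, QE, NULL); (NULL, QE, NULL); (NULL, UI, NULL); (NULL, NULL, NULL)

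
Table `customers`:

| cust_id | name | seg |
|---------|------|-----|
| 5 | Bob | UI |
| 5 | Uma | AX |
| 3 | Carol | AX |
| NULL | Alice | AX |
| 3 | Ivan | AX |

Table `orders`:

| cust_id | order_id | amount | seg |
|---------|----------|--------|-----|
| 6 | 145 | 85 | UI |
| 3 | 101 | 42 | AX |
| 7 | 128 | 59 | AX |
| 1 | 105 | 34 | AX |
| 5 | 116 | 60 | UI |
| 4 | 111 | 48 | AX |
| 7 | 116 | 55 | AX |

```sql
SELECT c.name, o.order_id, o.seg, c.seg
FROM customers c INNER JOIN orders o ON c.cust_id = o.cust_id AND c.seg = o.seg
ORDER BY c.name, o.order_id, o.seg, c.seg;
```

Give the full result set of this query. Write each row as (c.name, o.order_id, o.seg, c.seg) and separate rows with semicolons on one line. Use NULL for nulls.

INNER JOIN keeps only pairs where the ON condition holds.
Matching on c.cust_id = o.cust_id AND c.seg = o.seg. A NULL in a compared column never satisfies the condition.
- c[0] cust_id=5, seg=UI → 1 match(es) in o → 1 row(s).
- c[1] cust_id=5, seg=AX → no match; dropped.
- c[2] cust_id=3, seg=AX → 1 match(es) in o → 1 row(s).
- c[3] cust_id=NULL, seg=AX → no match; dropped.
- c[4] cust_id=3, seg=AX → 1 match(es) in o → 1 row(s).
After projecting and ordering:
c.name | o.order_id | o.seg | c.seg
Bob | 116 | UI | UI
Carol | 101 | AX | AX
Ivan | 101 | AX | AX

(Bob, 116, UI, UI); (Carol, 101, AX, AX); (Ivan, 101, AX, AX)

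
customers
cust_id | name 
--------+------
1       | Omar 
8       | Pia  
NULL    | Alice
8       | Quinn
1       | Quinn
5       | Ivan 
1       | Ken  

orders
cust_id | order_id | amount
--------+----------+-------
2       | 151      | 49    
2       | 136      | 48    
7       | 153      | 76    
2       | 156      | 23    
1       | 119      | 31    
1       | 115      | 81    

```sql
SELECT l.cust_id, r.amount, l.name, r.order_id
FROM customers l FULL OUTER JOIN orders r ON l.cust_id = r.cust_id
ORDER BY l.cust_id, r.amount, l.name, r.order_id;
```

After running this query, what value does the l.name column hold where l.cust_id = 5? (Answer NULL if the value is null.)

FULL OUTER JOIN keeps every row from both sides; unmatched rows get NULL for the other side's columns.
Matching on l.cust_id = r.cust_id. A NULL in a compared column never satisfies the condition.
Matched pairs: 6; unmatched l rows kept: 4; unmatched r rows kept: 4.

Ivan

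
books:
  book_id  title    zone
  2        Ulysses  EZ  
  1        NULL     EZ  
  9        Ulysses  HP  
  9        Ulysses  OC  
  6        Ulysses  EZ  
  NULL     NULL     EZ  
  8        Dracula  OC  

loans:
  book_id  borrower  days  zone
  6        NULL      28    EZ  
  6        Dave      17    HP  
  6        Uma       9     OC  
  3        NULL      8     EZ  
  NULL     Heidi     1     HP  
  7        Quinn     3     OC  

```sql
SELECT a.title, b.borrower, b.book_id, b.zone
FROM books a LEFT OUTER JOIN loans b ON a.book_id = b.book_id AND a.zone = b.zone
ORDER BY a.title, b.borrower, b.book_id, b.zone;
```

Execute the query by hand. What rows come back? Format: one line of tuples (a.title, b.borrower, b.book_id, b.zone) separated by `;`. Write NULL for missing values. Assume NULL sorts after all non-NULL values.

(Dracula, NULL, NULL, NULL); (Ulysses, NULL, 6, EZ); (Ulysses, NULL, NULL, NULL); (Ulysses, NULL, NULL, NULL); (Ulysses, NULL, NULL, NULL); (NULL, NULL, NULL, NULL); (NULL, NULL, NULL, NULL)

LEFT JOIN keeps every row from `books`; unmatched rows get NULL for `loans`'s columns.
Matching on a.book_id = b.book_id AND a.zone = b.zone. A NULL in a compared column never satisfies the condition.
- a row (book_id=2, zone=EZ): no match → kept, b columns NULL.
- a row (book_id=1, zone=EZ): no match → kept, b columns NULL.
- a row (book_id=9, zone=HP): no match → kept, b columns NULL.
- a row (book_id=9, zone=OC): no match → kept, b columns NULL.
- a row (book_id=6, zone=EZ): matches 1 b row(s) → 1 output row(s).
- a row (book_id=NULL, zone=EZ): no match → kept, b columns NULL.
- a row (book_id=8, zone=OC): no match → kept, b columns NULL.
After projecting and ordering:
a.title | b.borrower | b.book_id | b.zone
Dracula | NULL | NULL | NULL
Ulysses | NULL | 6 | EZ
Ulysses | NULL | NULL | NULL
Ulysses | NULL | NULL | NULL
Ulysses | NULL | NULL | NULL
NULL | NULL | NULL | NULL
NULL | NULL | NULL | NULL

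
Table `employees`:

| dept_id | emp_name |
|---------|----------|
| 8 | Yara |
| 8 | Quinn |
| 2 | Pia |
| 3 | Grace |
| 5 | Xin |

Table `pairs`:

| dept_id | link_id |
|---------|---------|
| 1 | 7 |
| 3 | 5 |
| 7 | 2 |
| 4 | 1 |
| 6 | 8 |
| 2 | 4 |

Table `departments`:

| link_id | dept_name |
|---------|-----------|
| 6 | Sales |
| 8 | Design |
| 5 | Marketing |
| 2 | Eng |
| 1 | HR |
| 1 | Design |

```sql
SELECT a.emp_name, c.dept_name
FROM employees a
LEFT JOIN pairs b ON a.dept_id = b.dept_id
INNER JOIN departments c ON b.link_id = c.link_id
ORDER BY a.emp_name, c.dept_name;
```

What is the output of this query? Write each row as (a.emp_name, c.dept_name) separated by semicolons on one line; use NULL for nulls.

(Grace, Marketing)

Evaluate left to right. First `employees a LEFT JOIN pairs b` on dept_id: 5 row(s).
Then INNER JOIN `departments c` on link_id: keep only rows whose b.link_id appears in c.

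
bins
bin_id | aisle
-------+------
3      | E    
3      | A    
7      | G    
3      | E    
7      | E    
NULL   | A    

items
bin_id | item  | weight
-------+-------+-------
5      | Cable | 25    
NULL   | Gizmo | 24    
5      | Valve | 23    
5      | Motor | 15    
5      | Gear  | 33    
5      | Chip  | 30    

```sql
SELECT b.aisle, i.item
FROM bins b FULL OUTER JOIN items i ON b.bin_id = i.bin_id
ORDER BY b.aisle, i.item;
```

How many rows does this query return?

12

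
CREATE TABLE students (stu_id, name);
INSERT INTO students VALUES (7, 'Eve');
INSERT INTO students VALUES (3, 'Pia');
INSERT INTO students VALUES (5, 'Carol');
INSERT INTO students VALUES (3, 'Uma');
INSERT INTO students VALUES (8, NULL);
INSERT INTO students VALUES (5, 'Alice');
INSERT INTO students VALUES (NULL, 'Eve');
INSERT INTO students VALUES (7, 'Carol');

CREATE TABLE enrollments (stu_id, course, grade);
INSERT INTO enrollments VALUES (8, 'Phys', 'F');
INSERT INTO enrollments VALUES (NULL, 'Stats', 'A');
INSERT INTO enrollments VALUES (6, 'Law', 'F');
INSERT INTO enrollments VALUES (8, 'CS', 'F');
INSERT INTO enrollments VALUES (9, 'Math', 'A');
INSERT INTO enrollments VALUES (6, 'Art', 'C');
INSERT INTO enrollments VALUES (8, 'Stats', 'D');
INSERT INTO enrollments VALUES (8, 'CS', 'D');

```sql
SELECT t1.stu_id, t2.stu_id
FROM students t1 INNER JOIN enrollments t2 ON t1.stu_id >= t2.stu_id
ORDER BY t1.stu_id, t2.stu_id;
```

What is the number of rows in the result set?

INNER JOIN keeps only pairs where the ON condition holds.
Matching on t1.stu_id >= t2.stu_id. A NULL in a compared column never satisfies the condition.
- t1 row (stu_id=7): matches 2 t2 row(s) → 2 output row(s).
- t1 row (stu_id=3): no match → dropped.
- t1 row (stu_id=5): no match → dropped.
- t1 row (stu_id=3): no match → dropped.
- t1 row (stu_id=8): matches 6 t2 row(s) → 6 output row(s).
- t1 row (stu_id=5): no match → dropped.
- t1 row (stu_id=NULL): no match → dropped.
- t1 row (stu_id=7): matches 2 t2 row(s) → 2 output row(s).
Total: 10 rows.

10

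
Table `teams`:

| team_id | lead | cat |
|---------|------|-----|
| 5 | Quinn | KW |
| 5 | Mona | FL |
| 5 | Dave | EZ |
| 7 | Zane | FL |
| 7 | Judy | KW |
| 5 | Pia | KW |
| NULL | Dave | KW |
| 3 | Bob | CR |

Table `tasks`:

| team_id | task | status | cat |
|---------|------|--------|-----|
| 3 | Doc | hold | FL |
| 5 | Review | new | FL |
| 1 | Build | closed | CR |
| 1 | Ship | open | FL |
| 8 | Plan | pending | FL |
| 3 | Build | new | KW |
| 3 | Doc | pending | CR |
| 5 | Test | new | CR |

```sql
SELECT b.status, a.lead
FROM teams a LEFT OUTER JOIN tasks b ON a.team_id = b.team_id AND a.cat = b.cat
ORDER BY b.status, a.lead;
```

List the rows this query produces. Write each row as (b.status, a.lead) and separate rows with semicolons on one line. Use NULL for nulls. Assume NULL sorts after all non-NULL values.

LEFT JOIN keeps every row from `teams`; unmatched rows get NULL for `tasks`'s columns.
Matching on a.team_id = b.team_id AND a.cat = b.cat. A NULL in a compared column never satisfies the condition.
Matched pairs: 2; unmatched a rows kept: 6.

(new, Mona); (pending, Bob); (NULL, Dave); (NULL, Dave); (NULL, Judy); (NULL, Pia); (NULL, Quinn); (NULL, Zane)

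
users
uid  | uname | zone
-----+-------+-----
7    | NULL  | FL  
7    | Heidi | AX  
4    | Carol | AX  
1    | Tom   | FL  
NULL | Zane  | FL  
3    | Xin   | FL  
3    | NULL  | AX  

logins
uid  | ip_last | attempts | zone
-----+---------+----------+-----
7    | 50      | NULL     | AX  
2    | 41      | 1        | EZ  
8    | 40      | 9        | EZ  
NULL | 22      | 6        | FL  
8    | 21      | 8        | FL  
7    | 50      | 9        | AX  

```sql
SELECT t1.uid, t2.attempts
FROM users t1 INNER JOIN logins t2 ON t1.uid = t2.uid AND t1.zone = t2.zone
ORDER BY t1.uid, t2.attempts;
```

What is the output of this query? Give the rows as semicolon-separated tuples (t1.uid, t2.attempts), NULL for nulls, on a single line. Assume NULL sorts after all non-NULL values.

(7, 9); (7, NULL)

INNER JOIN keeps only pairs where the ON condition holds.
Matching on t1.uid = t2.uid AND t1.zone = t2.zone. A NULL in a compared column never satisfies the condition.
- t1 (uid=7, zone=FL) has no partner → excluded.
- t1 (uid=7, zone=AX) pairs with 2 row(s) of t2.
- t1 (uid=4, zone=AX) has no partner → excluded.
- t1 (uid=1, zone=FL) has no partner → excluded.
- t1 (uid=NULL, zone=FL) has no partner → excluded.
- t1 (uid=3, zone=FL) has no partner → excluded.
- t1 (uid=3, zone=AX) has no partner → excluded.
After projecting and ordering:
t1.uid | t2.attempts
7 | 9
7 | NULL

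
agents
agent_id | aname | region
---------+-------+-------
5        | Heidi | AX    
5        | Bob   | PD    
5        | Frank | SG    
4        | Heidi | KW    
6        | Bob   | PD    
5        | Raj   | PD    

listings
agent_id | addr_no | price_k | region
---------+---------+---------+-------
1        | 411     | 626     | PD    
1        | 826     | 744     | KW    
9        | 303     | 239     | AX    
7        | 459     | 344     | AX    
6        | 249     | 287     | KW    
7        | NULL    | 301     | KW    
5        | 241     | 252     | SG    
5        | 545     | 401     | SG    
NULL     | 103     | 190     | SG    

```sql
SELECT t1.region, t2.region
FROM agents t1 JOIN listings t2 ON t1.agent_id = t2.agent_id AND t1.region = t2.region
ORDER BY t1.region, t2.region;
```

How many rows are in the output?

2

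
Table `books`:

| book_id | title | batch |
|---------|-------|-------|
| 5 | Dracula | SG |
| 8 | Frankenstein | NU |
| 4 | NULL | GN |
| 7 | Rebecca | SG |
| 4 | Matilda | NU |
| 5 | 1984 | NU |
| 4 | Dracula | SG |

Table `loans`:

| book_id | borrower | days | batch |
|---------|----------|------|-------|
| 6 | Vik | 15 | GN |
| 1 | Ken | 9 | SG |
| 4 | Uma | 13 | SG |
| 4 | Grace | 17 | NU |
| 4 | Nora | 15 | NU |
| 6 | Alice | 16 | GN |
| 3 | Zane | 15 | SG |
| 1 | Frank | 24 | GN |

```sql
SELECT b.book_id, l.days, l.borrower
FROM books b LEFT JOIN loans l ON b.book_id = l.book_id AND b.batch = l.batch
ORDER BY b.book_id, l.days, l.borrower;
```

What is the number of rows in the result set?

LEFT JOIN keeps every row from `books`; unmatched rows get NULL for `loans`'s columns.
Matching on b.book_id = l.book_id AND b.batch = l.batch.
- b (book_id=5, batch=SG) has no partner → padded with NULL.
- b (book_id=8, batch=NU) has no partner → padded with NULL.
- b (book_id=4, batch=GN) has no partner → padded with NULL.
- b (book_id=7, batch=SG) has no partner → padded with NULL.
- b (book_id=4, batch=NU) pairs with 2 row(s) of l.
- b (book_id=5, batch=NU) has no partner → padded with NULL.
- b (book_id=4, batch=SG) pairs with 1 row(s) of l.
Total: 3 matched + 5 padded = 8 rows.

8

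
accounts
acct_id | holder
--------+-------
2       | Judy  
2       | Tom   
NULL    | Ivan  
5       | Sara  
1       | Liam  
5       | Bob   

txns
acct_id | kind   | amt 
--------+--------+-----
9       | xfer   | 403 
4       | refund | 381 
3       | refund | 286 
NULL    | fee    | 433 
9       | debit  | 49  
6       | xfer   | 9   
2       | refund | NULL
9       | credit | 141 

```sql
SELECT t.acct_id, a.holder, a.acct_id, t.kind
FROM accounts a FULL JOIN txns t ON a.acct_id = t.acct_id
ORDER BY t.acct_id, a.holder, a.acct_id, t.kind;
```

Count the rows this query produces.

13

FULL OUTER JOIN keeps every row from both sides; unmatched rows get NULL for the other side's columns.
Matching on a.acct_id = t.acct_id. A NULL in a compared column never satisfies the condition.
Matched pairs: 2; unmatched a rows kept: 4; unmatched t rows kept: 7.
Total: 2 matched + 11 padded = 13 rows.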